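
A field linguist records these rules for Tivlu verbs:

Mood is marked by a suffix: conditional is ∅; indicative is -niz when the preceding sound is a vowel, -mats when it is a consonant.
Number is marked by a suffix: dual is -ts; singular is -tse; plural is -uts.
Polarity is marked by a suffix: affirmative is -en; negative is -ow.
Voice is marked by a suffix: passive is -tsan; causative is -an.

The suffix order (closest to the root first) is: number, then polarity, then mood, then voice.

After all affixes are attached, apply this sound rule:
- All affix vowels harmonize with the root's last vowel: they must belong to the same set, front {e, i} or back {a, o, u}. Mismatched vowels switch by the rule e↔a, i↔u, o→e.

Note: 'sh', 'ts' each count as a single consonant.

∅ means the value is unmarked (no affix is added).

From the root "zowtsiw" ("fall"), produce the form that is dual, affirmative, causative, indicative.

Attach number dual -ts → zowtsiwts.
Attach polarity affirmative -en → zowtsiwtsen.
Attach mood indicative -mats (after consonant 'n') → zowtsiwtsenmats.
Attach voice causative -an → zowtsiwtsenmatsan.
Apply vowel harmony: zowtsiwtsenmatsan → zowtsiwtsenmetsen.

zowtsiwtsenmetsen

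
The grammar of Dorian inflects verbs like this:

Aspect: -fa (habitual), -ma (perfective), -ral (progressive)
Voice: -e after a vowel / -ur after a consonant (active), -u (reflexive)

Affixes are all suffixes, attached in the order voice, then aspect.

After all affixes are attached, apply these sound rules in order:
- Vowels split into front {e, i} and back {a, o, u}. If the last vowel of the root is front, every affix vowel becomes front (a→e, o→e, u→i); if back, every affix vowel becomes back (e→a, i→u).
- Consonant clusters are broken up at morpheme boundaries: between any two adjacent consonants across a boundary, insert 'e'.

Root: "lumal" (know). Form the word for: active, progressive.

Attach voice active -ur (after consonant 'l') → lumalur.
Attach aspect progressive -ral → lumalurral.
Vowel harmony: no change.
Apply epenthesis: lumalurral → lumalureral.

lumalureral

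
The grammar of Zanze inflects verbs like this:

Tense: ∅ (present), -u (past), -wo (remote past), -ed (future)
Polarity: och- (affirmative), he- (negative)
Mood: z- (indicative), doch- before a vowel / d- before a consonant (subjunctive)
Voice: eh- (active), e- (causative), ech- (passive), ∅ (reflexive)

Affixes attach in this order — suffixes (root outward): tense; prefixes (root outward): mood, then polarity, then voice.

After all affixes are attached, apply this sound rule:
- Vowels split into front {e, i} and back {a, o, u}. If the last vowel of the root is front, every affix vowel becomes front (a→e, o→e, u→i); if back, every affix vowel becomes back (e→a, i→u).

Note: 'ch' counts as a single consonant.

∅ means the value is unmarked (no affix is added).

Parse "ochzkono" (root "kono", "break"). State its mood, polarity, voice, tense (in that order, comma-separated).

Segment: och-z-kono.
mood: z- → indicative.
polarity: och- → affirmative.
voice: ∅ → reflexive.
tense: ∅ → present.

indicative, affirmative, reflexive, present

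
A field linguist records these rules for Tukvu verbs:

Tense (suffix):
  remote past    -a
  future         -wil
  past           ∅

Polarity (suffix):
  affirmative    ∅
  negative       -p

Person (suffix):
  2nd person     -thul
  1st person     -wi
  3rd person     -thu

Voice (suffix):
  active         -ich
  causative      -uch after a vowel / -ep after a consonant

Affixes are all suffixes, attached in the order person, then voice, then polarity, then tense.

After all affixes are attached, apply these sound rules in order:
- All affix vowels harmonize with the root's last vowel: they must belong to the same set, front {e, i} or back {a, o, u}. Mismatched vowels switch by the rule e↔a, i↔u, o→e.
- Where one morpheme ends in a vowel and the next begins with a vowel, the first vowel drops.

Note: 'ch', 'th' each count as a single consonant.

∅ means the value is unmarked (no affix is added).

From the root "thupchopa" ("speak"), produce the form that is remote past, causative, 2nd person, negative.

thupchopathulappa

Attach person 2nd person -thul → thupchopathul.
Attach voice causative -ep (after consonant 'l') → thupchopathulep.
Attach polarity negative -p → thupchopathulepp.
Attach tense remote past -a → thupchopathuleppa.
Apply vowel harmony: thupchopathuleppa → thupchopathulappa.
Vowel deletion: no change.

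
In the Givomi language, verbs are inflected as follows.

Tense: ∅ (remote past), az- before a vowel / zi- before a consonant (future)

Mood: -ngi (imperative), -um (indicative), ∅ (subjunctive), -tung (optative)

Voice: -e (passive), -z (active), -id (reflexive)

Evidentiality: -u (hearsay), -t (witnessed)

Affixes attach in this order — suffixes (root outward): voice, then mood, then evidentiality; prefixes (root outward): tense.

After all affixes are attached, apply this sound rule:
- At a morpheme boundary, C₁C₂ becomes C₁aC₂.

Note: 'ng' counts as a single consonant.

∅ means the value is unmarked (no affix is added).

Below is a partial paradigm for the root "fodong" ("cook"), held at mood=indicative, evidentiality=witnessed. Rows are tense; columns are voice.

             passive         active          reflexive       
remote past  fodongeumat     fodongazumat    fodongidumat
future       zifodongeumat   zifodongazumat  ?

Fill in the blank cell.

zifodongidumat

Attach tense future zi- (before consonant 'f') → zifodong.
Attach voice reflexive -id → zifodongid.
Attach mood indicative -um → zifodongidum.
Attach evidentiality witnessed -t → zifodongidumt.
Apply epenthesis: zifodongidumt → zifodongidumat.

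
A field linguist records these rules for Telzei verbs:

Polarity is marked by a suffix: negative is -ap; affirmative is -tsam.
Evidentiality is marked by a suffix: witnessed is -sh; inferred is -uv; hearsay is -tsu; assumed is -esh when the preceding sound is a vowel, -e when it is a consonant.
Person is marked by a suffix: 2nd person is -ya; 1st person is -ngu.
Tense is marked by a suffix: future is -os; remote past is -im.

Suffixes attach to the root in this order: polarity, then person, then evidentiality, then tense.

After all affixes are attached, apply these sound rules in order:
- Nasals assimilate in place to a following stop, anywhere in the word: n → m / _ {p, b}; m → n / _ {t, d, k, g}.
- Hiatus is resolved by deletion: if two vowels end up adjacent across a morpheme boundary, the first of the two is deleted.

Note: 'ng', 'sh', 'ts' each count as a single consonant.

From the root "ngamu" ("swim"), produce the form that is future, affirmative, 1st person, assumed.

Attach polarity affirmative -tsam → ngamutsam.
Attach person 1st person -ngu → ngamutsamngu.
Attach evidentiality assumed -esh (after vowel 'u') → ngamutsamnguesh.
Attach tense future -os → ngamutsamngueshos.
Nasal assimilation: no change.
Apply vowel deletion: ngamutsamngueshos → ngamutsamngeshos.

ngamutsamngeshos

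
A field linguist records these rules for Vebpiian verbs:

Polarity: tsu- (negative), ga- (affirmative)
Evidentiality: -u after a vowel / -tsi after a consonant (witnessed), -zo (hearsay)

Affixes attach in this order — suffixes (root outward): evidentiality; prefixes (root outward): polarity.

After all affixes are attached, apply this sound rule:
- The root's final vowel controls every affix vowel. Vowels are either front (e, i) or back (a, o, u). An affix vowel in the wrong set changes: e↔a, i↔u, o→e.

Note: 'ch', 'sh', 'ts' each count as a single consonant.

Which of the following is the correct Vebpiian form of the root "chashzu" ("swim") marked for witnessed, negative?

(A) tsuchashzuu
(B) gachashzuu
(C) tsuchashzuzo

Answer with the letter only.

A

Attach evidentiality witnessed -u (after vowel 'u') → chashzuu.
Attach polarity negative tsu- → tsuchashzuu.
Vowel harmony: no change.
So the correct form is tsuchashzuu, option (A).
(B) gachashzuu is wrong: it uses affirmative instead of negative for polarity.
(C) tsuchashzuzo is wrong: it uses hearsay instead of witnessed for evidentiality.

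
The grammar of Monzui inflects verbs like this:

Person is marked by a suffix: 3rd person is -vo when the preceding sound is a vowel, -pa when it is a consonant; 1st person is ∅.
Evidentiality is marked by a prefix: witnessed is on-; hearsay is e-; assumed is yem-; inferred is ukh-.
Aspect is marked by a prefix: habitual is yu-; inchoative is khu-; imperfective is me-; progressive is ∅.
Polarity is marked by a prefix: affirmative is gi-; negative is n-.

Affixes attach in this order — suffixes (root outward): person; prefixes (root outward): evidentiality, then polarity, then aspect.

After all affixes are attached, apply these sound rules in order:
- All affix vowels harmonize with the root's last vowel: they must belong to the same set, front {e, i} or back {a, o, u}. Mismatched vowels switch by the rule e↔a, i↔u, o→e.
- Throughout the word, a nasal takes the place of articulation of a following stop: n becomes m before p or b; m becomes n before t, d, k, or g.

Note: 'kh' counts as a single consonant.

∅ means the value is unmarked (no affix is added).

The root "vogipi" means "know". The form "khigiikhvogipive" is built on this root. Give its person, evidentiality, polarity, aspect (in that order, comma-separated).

Segment: khu-gi-ukh-vogipi-vo.
person: -vo/pa → 3rd person.
evidentiality: ukh- → inferred.
polarity: gi- → affirmative.
aspect: khu- → inchoative.

3rd person, inferred, affirmative, inchoative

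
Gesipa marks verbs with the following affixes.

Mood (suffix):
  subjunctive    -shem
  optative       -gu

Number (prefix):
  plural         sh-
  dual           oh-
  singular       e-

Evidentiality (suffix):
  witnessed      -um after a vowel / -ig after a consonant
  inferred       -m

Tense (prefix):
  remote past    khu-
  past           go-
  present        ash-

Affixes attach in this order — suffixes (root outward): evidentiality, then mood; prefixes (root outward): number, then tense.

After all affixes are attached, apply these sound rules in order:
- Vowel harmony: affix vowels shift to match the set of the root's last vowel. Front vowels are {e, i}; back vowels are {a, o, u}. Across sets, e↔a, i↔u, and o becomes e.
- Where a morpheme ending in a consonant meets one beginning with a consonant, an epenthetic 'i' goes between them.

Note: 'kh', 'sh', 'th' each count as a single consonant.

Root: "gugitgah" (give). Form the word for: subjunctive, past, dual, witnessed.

goohigugitgahugisham

Attach evidentiality witnessed -ig (after consonant 'h') → gugitgahig.
Attach number dual oh- → ohgugitgahig.
Attach tense past go- → goohgugitgahig.
Attach mood subjunctive -shem → goohgugitgahigshem.
Apply vowel harmony: goohgugitgahigshem → goohgugitgahugsham.
Apply epenthesis: goohgugitgahugsham → goohigugitgahugisham.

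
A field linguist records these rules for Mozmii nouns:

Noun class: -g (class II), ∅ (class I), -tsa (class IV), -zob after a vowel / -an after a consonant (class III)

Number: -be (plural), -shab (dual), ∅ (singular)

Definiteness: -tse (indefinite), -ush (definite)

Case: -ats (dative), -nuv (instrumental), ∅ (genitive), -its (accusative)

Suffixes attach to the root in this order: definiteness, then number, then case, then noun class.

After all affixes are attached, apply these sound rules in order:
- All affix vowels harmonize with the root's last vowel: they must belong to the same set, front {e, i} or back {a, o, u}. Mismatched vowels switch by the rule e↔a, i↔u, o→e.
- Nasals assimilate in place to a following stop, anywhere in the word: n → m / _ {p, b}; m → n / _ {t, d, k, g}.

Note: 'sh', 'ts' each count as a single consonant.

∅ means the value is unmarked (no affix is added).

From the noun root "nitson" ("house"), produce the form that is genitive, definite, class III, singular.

nitsonushan

Attach definiteness definite -ush → nitsonush.
number = singular: zero marking, form stays nitsonush.
case = genitive: zero marking, form stays nitsonush.
Attach noun class class III -an (after consonant 'sh') → nitsonushan.
Vowel harmony: no change.
Nasal assimilation: no change.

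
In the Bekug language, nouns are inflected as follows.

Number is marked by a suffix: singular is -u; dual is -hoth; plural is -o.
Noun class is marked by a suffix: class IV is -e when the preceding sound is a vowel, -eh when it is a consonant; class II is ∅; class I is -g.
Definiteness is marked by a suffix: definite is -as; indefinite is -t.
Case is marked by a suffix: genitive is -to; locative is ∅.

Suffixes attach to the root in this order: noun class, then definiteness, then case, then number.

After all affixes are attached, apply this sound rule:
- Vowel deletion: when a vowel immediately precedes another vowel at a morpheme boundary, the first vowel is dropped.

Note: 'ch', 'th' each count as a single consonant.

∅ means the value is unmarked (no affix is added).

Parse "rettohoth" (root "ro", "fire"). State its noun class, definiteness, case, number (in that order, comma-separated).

class IV, indefinite, genitive, dual

Segment: ro-e-t-to-hoth.
noun class: -e/eh → class IV.
definiteness: -t → indefinite.
case: -to → genitive.
number: -hoth → dual.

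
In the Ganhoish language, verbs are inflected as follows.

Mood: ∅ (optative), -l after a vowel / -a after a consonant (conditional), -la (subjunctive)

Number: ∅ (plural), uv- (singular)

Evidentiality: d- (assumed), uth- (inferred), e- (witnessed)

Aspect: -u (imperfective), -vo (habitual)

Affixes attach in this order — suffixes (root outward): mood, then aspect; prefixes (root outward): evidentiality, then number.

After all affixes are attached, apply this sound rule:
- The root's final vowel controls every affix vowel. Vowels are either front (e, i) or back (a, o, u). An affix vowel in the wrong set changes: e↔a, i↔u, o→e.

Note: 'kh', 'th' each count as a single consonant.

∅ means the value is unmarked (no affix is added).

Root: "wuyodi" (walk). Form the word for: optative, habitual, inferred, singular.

Attach evidentiality inferred uth- → uthwuyodi.
Attach number singular uv- → uvuthwuyodi.
mood = optative: zero marking, form stays uvuthwuyodi.
Attach aspect habitual -vo → uvuthwuyodivo.
Apply vowel harmony: uvuthwuyodivo → ivithwuyodive.

ivithwuyodive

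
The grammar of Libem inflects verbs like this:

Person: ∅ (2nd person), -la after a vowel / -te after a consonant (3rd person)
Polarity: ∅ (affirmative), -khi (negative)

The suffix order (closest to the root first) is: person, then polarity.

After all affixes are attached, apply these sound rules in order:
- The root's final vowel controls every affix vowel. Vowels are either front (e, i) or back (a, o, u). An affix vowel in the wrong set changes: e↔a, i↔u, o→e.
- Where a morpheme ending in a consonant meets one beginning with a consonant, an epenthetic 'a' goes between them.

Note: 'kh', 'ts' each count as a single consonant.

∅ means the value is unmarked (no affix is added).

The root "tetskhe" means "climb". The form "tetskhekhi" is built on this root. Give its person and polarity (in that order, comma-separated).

2nd person, negative

Segment: tetskhe-khi.
person: ∅ → 2nd person.
polarity: -khi → negative.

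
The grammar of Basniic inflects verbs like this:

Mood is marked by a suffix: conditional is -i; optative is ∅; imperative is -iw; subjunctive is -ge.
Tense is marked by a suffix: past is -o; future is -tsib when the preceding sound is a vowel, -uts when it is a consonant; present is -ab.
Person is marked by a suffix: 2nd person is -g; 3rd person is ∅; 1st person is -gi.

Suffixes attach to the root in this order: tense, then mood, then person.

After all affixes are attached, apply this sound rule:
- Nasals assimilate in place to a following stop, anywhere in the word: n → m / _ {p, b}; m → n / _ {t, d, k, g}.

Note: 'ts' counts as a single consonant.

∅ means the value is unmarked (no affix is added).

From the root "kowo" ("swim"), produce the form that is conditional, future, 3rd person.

kowotsibi

Attach tense future -tsib (after vowel 'o') → kowotsib.
Attach mood conditional -i → kowotsibi.
person = 3rd person: zero marking, form stays kowotsibi.
Nasal assimilation: no change.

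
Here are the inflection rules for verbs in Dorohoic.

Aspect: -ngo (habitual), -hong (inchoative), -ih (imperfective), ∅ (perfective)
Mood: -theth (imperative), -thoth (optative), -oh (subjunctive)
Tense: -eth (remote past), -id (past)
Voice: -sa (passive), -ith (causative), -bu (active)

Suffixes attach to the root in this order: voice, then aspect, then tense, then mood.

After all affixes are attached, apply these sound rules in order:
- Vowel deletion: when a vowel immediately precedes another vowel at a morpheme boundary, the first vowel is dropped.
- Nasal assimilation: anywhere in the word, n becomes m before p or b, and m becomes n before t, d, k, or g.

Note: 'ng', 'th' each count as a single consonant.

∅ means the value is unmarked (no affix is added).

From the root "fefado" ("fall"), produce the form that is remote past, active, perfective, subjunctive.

Attach voice active -bu → fefadobu.
aspect = perfective: zero marking, form stays fefadobu.
Attach tense remote past -eth → fefadobueth.
Attach mood subjunctive -oh → fefadobuethoh.
Apply vowel deletion: fefadobuethoh → fefadobethoh.
Nasal assimilation: no change.

fefadobethoh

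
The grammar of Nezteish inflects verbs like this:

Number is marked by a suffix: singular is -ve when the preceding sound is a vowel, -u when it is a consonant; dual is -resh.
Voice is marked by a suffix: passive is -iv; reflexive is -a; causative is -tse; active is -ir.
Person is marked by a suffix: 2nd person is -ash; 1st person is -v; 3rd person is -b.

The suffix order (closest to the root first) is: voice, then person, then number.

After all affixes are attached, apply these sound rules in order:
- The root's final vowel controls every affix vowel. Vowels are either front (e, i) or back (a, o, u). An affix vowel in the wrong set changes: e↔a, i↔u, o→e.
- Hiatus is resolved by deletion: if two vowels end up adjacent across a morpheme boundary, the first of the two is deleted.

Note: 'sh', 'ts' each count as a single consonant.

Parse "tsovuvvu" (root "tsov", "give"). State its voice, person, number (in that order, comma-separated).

Segment: tsov-iv-v-u.
voice: -iv → passive.
person: -v → 1st person.
number: -ve/u → singular.

passive, 1st person, singular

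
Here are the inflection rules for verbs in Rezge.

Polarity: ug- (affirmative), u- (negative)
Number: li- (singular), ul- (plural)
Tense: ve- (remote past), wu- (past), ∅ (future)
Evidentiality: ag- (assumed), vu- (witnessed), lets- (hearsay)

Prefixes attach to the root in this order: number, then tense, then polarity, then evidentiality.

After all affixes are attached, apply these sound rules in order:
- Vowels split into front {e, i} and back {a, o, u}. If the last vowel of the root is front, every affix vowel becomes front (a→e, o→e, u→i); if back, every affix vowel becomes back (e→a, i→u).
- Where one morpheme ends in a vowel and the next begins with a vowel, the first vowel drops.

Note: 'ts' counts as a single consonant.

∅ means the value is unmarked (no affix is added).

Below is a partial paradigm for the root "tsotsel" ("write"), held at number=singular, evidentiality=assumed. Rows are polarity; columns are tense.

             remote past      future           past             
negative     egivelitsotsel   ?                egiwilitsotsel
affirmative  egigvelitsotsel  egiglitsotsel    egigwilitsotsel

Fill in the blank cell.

egilitsotsel

Attach number singular li- → litsotsel.
tense = future: zero marking, form stays litsotsel.
Attach polarity negative u- → ulitsotsel.
Attach evidentiality assumed ag- → agulitsotsel.
Apply vowel harmony: agulitsotsel → egilitsotsel.
Vowel deletion: no change.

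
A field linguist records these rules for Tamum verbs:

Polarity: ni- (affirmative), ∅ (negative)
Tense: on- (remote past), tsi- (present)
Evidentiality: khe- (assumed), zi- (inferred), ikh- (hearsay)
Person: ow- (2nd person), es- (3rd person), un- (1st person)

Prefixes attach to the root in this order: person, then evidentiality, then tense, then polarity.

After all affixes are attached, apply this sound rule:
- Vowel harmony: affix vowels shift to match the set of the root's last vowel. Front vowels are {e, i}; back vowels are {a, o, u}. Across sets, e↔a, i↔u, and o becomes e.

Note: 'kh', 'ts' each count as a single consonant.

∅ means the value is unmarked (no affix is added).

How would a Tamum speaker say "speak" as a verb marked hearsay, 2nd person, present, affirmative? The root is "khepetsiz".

nitsiikhewkhepetsiz

Attach person 2nd person ow- → owkhepetsiz.
Attach evidentiality hearsay ikh- → ikhowkhepetsiz.
Attach tense present tsi- → tsiikhowkhepetsiz.
Attach polarity affirmative ni- → nitsiikhowkhepetsiz.
Apply vowel harmony: nitsiikhowkhepetsiz → nitsiikhewkhepetsiz.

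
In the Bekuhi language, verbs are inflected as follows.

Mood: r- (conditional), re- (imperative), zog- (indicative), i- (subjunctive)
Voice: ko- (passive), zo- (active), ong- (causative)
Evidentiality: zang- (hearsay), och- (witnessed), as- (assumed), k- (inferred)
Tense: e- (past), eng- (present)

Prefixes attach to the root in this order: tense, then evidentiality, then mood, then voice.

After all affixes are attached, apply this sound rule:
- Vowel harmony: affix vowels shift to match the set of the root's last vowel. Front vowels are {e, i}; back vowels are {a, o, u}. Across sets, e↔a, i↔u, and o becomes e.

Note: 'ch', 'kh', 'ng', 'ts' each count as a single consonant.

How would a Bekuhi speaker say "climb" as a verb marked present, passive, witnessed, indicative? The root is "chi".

Attach tense present eng- → engchi.
Attach evidentiality witnessed och- → ochengchi.
Attach mood indicative zog- → zogochengchi.
Attach voice passive ko- → kozogochengchi.
Apply vowel harmony: kozogochengchi → kezegechengchi.

kezegechengchi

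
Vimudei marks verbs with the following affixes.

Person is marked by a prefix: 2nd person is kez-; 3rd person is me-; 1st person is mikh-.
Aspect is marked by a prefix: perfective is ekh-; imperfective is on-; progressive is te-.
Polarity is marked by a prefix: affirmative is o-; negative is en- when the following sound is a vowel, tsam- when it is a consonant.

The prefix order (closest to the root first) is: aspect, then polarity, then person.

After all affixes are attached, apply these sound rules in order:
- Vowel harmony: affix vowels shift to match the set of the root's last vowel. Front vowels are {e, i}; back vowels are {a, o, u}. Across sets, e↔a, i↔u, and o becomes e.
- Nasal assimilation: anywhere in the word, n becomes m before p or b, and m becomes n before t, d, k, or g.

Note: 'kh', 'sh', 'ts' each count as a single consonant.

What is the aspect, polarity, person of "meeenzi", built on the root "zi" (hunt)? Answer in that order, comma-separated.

Segment: me-o-on-zi.
aspect: on- → imperfective.
polarity: o- → affirmative.
person: me- → 3rd person.

imperfective, affirmative, 3rd person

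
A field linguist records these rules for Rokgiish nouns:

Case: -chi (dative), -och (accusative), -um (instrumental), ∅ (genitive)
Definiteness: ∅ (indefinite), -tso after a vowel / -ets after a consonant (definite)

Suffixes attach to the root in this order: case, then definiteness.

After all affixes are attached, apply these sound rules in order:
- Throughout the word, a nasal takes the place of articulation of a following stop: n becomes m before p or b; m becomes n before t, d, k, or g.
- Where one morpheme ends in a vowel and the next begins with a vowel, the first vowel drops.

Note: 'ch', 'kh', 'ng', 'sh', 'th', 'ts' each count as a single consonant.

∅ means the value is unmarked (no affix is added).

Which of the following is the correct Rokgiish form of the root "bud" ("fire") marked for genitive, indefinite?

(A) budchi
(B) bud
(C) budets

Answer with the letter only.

case = genitive: zero marking, form stays bud.
definiteness = indefinite: zero marking, form stays bud.
Nasal assimilation: no change.
Vowel deletion: no change.
So the correct form is bud, option (B).
(C) budets is wrong: it uses definite instead of indefinite for definiteness.
(A) budchi is wrong: it uses dative instead of genitive for case.

B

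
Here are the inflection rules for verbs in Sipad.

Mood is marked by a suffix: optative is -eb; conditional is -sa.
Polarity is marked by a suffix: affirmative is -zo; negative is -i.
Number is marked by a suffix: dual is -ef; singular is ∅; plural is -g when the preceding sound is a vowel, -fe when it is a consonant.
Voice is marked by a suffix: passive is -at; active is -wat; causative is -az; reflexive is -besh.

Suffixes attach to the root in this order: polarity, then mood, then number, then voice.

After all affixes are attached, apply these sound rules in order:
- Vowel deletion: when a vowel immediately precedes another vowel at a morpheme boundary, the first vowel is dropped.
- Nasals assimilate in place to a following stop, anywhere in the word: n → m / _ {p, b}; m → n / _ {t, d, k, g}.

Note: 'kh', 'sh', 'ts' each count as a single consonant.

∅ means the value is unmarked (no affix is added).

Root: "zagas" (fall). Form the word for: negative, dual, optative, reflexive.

Attach polarity negative -i → zagasi.
Attach mood optative -eb → zagasieb.
Attach number dual -ef → zagasiebef.
Attach voice reflexive -besh → zagasiebefbesh.
Apply vowel deletion: zagasiebefbesh → zagasebefbesh.
Nasal assimilation: no change.

zagasebefbesh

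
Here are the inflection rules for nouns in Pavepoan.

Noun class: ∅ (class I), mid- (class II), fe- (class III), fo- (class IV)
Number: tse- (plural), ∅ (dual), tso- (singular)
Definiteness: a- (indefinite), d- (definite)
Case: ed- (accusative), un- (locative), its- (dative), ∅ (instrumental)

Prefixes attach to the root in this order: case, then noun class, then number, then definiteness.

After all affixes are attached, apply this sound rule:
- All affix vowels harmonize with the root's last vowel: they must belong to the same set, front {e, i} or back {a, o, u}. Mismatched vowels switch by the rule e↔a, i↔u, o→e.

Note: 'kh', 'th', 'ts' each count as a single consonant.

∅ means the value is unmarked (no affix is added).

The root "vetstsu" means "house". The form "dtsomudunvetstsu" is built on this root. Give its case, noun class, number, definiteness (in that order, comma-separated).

locative, class II, singular, definite

Segment: d-tso-mid-un-vetstsu.
case: un- → locative.
noun class: mid- → class II.
number: tso- → singular.
definiteness: d- → definite.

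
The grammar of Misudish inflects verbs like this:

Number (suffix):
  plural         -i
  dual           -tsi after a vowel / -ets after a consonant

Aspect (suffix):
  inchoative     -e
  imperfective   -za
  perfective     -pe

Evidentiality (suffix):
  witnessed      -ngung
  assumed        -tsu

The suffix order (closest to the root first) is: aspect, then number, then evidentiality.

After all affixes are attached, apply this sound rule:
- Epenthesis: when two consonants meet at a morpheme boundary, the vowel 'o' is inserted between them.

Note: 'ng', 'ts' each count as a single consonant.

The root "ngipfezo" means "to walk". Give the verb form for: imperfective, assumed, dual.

Attach aspect imperfective -za → ngipfezoza.
Attach number dual -tsi (after vowel 'a') → ngipfezozatsi.
Attach evidentiality assumed -tsu → ngipfezozatsitsu.
Epenthesis: no change.

ngipfezozatsitsu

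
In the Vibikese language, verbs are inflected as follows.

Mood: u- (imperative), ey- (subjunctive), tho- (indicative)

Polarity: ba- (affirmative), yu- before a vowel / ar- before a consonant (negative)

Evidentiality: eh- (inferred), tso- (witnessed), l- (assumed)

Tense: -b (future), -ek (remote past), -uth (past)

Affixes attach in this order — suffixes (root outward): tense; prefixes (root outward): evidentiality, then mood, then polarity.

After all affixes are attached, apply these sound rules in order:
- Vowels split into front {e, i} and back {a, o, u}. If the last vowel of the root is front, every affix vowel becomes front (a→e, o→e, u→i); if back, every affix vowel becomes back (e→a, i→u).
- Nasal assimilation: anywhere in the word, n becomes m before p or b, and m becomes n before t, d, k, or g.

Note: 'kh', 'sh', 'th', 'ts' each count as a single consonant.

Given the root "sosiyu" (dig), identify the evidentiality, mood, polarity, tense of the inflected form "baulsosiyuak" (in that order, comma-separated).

Segment: ba-u-l-sosiyu-ek.
evidentiality: l- → assumed.
mood: u- → imperative.
polarity: ba- → affirmative.
tense: -ek → remote past.

assumed, imperative, affirmative, remote past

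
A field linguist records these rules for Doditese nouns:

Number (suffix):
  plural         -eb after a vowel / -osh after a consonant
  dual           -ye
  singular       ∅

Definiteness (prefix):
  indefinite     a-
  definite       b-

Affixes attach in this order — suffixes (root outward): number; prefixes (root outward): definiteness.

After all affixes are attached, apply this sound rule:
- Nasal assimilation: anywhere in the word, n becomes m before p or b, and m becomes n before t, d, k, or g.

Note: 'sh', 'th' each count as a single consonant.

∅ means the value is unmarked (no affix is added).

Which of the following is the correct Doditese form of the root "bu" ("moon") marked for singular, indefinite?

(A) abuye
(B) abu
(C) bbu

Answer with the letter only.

B

Attach definiteness indefinite a- → abu.
number = singular: zero marking, form stays abu.
Nasal assimilation: no change.
So the correct form is abu, option (B).
(C) bbu is wrong: it uses definite instead of indefinite for definiteness.
(A) abuye is wrong: it uses dual instead of singular for number.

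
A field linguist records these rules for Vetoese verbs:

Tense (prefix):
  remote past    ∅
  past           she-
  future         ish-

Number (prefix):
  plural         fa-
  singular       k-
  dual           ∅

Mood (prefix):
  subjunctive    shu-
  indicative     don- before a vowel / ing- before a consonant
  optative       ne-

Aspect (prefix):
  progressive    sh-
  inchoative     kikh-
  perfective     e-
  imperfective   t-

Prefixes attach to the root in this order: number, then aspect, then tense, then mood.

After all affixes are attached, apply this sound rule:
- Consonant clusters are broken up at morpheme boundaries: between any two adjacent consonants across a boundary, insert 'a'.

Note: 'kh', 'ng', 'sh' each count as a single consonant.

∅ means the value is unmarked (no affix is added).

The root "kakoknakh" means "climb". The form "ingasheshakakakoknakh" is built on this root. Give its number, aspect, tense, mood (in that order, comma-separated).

singular, progressive, past, indicative

Segment: ing-she-sh-k-kakoknakh.
number: k- → singular.
aspect: sh- → progressive.
tense: she- → past.
mood: don/ing- → indicative.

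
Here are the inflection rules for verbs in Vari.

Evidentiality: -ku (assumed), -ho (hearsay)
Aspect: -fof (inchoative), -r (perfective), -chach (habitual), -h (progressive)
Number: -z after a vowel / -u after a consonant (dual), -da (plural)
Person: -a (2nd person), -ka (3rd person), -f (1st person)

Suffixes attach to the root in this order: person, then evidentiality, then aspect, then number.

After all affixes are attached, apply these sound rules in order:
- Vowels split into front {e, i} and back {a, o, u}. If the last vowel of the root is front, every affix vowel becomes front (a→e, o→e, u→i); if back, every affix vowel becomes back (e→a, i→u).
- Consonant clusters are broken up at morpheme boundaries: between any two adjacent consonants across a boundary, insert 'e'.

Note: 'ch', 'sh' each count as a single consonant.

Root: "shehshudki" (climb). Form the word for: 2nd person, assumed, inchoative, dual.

Attach person 2nd person -a → shehshudkia.
Attach evidentiality assumed -ku → shehshudkiaku.
Attach aspect inchoative -fof → shehshudkiakufof.
Attach number dual -u (after consonant 'f') → shehshudkiakufofu.
Apply vowel harmony: shehshudkiakufofu → shehshudkiekifefi.
Epenthesis: no change.

shehshudkiekifefi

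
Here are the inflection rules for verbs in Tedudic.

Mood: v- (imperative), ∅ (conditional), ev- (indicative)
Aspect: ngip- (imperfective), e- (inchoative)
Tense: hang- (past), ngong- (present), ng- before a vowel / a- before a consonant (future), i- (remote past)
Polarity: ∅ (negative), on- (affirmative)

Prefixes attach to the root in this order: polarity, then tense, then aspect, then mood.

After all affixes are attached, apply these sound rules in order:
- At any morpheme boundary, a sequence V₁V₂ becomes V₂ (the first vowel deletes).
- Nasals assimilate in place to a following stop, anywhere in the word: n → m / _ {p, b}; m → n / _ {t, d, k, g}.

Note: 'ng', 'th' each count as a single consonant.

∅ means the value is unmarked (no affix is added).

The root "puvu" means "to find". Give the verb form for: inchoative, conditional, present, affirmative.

engongompuvu

Attach polarity affirmative on- → onpuvu.
Attach tense present ngong- → ngongonpuvu.
Attach aspect inchoative e- → engongonpuvu.
mood = conditional: zero marking, form stays engongonpuvu.
Vowel deletion: no change.
Apply nasal assimilation: engongonpuvu → engongompuvu.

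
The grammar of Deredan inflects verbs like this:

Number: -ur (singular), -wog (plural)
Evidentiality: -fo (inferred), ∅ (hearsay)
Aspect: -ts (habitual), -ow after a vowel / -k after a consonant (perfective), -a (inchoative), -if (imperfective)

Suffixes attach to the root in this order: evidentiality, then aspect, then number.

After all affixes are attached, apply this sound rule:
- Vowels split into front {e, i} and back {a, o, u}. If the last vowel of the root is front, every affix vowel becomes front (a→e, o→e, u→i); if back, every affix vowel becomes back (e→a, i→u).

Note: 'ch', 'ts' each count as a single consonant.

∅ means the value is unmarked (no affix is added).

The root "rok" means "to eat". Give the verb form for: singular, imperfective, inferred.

Attach evidentiality inferred -fo → rokfo.
Attach aspect imperfective -if → rokfoif.
Attach number singular -ur → rokfoifur.
Apply vowel harmony: rokfoifur → rokfoufur.

rokfoufur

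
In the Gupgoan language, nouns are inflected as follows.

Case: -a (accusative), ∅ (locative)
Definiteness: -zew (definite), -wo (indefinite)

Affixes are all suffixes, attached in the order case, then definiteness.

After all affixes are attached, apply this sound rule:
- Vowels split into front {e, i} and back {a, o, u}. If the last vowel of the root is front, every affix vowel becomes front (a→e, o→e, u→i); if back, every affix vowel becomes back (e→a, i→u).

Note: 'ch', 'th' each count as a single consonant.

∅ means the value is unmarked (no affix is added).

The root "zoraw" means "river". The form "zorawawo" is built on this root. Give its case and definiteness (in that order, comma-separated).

accusative, indefinite

Segment: zoraw-a-wo.
case: -a → accusative.
definiteness: -wo → indefinite.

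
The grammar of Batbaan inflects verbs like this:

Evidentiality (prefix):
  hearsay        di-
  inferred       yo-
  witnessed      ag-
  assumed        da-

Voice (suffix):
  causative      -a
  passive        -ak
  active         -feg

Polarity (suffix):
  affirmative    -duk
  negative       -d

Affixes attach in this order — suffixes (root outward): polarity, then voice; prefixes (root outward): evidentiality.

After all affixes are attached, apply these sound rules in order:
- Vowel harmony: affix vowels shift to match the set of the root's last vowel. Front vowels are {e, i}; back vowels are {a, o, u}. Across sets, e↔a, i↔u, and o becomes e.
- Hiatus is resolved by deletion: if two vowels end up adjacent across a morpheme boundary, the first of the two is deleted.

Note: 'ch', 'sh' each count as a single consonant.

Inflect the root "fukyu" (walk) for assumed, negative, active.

Attach polarity negative -d → fukyud.
Attach evidentiality assumed da- → dafukyud.
Attach voice active -feg → dafukyudfeg.
Apply vowel harmony: dafukyudfeg → dafukyudfag.
Vowel deletion: no change.

dafukyudfag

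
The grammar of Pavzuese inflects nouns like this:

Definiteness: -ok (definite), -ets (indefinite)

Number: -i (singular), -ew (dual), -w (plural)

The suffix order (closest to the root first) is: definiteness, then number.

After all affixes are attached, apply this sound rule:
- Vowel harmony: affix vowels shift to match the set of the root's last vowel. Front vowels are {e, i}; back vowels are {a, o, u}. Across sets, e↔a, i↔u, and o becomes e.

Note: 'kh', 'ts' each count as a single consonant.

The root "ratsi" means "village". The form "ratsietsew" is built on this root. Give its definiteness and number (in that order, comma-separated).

Segment: ratsi-ets-ew.
definiteness: -ets → indefinite.
number: -ew → dual.

indefinite, dual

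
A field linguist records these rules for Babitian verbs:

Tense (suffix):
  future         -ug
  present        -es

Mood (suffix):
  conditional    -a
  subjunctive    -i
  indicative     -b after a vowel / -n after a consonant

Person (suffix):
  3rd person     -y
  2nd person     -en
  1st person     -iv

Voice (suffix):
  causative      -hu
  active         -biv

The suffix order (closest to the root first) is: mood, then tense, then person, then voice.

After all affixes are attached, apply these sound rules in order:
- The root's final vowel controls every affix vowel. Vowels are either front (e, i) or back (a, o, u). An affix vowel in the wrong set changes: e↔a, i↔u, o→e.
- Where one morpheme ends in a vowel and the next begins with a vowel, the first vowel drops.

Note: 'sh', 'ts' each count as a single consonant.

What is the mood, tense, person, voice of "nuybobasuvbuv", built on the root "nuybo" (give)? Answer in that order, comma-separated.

Segment: nuybo-b-es-iv-biv.
mood: -b/n → indicative.
tense: -es → present.
person: -iv → 1st person.
voice: -biv → active.

indicative, present, 1st person, active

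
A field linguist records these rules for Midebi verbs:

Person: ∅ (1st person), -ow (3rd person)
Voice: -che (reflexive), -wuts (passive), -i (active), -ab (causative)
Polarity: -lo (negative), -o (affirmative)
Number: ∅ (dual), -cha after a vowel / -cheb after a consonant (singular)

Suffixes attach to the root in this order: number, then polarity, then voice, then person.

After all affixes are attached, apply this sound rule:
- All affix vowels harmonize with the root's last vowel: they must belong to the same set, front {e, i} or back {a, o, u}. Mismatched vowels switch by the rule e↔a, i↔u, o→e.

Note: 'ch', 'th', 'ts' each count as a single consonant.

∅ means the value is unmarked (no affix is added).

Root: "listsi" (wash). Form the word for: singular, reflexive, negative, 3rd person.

listsichelecheew

Attach number singular -cha (after vowel 'i') → listsicha.
Attach polarity negative -lo → listsichalo.
Attach voice reflexive -che → listsichaloche.
Attach person 3rd person -ow → listsichalocheow.
Apply vowel harmony: listsichalocheow → listsichelecheew.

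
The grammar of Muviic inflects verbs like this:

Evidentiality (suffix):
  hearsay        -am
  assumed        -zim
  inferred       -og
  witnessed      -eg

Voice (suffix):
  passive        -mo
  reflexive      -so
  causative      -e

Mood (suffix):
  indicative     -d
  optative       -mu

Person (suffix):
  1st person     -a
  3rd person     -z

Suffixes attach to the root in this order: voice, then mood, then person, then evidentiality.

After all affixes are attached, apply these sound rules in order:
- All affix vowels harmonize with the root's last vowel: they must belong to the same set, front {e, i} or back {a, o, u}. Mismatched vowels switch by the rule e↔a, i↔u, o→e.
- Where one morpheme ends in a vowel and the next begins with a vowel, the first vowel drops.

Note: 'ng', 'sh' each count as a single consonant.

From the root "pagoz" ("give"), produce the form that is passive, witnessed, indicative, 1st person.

pagozmodag

Attach voice passive -mo → pagozmo.
Attach mood indicative -d → pagozmod.
Attach person 1st person -a → pagozmoda.
Attach evidentiality witnessed -eg → pagozmodaeg.
Apply vowel harmony: pagozmodaeg → pagozmodaag.
Apply vowel deletion: pagozmodaag → pagozmodag.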